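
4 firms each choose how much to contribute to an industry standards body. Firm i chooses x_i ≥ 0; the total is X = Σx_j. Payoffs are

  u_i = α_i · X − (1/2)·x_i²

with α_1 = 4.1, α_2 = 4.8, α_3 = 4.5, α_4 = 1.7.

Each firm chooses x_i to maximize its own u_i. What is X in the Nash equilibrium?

Firm i's FOC: ∂u_i/∂x_i = α_i − x_i = 0, so x_i* = α_i.
NE contributions = (4.1, 4.8, 4.5, 1.7); X = 15.1.

15.1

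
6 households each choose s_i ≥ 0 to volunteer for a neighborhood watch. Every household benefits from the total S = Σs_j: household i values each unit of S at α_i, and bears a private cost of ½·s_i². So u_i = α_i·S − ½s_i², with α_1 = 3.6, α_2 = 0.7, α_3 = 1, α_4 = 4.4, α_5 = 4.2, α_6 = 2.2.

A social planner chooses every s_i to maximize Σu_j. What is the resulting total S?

96.6

Planner FOC: ∂(Σu_j)/∂s_i = (Σα_j) − s_i = 0, so s_i^SO = Σα_j = 16.1 for every i; S^SO = 96.6.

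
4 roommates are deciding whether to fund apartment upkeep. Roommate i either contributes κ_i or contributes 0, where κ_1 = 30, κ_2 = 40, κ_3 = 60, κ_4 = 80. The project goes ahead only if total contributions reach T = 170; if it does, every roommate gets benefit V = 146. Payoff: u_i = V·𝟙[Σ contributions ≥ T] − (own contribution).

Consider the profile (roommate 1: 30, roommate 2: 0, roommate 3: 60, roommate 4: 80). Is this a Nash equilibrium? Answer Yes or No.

Total = 170 ≥ 170: provided.
Roommate 1 (pledges 30, payoff 116): dropping to 0 → total 140, payoff 0. No gain.
Roommate 2 (pledges 0, payoff 146): pledging 40 → total 210, payoff 106. No gain.
Roommate 3 (pledges 60, payoff 86): dropping to 0 → total 110, payoff 0. No gain.
Roommate 4 (pledges 80, payoff 66): dropping to 0 → total 90, payoff 0. No gain.

Yes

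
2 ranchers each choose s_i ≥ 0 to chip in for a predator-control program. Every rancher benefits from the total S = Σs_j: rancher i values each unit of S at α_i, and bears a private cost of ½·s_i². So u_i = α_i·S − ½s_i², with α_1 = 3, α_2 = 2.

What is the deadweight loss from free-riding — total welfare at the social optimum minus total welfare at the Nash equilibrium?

Rancher i's FOC: ∂u_i/∂s_i = α_i − s_i = 0, so s_i* = α_i.
NE contributions = (3, 2); S = 5.
W^NE = (Σα)·S − ½Σα_i² = 5² − ½·13 = 18.5.
Planner sets s_i = Σα_j = 5 for every i, so S^SO = 2·5 = 10.
W^SO = (Σα)·S^SO − ½·2·(Σα)² = (2/2)·5² = 25.
Deadweight loss = W^SO − W^NE = 6.5.

6.5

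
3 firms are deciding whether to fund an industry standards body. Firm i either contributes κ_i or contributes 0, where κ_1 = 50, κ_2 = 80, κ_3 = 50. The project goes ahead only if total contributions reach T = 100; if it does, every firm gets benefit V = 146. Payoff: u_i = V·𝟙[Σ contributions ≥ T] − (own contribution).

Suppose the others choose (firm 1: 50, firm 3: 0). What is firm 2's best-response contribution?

80

Others' total = 50. Contributing 80 brings total to 130 ≥ 100: gain V − κ_2 = 66.
Best response: 80.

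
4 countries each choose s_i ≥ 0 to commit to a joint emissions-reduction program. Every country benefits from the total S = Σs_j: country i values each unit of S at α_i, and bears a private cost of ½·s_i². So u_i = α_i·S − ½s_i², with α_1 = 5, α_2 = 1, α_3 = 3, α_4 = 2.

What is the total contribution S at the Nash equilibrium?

11

Country i's FOC: ∂u_i/∂s_i = α_i − s_i = 0, so s_i* = α_i.
NE contributions = (5, 1, 3, 2); S = 11.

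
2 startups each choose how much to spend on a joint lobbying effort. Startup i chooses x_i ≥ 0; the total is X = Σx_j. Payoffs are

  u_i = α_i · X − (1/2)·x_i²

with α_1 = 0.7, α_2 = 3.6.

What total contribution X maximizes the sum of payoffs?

Planner FOC: ∂(Σu_j)/∂x_i = (Σα_j) − x_i = 0, so x_i^SO = Σα_j = 4.3 for every i; X^SO = 8.6.

8.6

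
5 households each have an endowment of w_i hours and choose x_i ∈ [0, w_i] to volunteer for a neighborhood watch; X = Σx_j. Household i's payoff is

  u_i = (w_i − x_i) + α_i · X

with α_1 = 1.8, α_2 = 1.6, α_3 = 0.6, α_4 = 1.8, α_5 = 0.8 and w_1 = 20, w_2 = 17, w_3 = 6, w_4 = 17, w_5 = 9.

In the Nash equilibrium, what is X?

∂u_i/∂x_i = α_i − 1, so household i contributes w_i if α_i > 1, else 0.
α_i > 1 for i ∈ {1, 2, 4}; NE contributions (20, 17, 0, 17, 0), X = 54.

54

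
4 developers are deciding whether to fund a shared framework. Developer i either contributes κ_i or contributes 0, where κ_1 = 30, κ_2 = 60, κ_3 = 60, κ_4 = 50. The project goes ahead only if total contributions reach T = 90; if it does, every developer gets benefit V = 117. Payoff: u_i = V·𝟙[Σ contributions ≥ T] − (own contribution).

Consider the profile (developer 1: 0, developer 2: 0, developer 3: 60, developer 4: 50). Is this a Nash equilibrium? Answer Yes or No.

Yes

Total = 110 ≥ 90: provided.
Developer 1 (pledges 0, payoff 117): pledging 30 → total 140, payoff 87. No gain.
Developer 2 (pledges 0, payoff 117): pledging 60 → total 170, payoff 57. No gain.
Developer 3 (pledges 60, payoff 57): dropping to 0 → total 50, payoff 0. No gain.
Developer 4 (pledges 50, payoff 67): dropping to 0 → total 60, payoff 0. No gain.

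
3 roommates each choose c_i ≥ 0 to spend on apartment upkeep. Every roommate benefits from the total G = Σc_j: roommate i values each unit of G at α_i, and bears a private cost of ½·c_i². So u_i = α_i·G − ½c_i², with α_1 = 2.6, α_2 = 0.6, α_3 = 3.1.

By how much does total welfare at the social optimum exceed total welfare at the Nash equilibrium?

28.21

Roommate i's FOC: ∂u_i/∂c_i = α_i − c_i = 0, so c_i* = α_i.
NE contributions = (2.6, 0.6, 3.1); G = 6.3.
W^NE = (Σα)·G − ½Σα_i² = 6.3² − ½·16.73 = 31.325.
Planner sets c_i = Σα_j = 6.3 for every i, so G^SO = 3·6.3 = 18.9.
W^SO = (Σα)·G^SO − ½·3·(Σα)² = (3/2)·6.3² = 59.535.
Deadweight loss = W^SO − W^NE = 28.21.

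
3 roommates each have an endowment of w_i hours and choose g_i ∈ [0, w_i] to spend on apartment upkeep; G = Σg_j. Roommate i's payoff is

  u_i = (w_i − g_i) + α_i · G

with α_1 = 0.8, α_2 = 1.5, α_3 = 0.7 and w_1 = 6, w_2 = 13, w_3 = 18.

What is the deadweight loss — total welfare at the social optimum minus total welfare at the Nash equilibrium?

48

∂u_i/∂g_i = α_i − 1, so roommate i contributes w_i if α_i > 1, else 0.
α_i > 1 for i ∈ {2}; NE contributions (0, 13, 0), G = 13.
W^NE = Σw_i − G^NE + (Σα_i)·G^NE = 37 + 2·13 = 63.
Planner: ∂(Σu_j)/∂g_i = Σα_j − 1 = 2 > 0, so everyone contributes w_i; G^SO = 37, W^SO = 37 + 2·37 = 111.
Deadweight loss = 48.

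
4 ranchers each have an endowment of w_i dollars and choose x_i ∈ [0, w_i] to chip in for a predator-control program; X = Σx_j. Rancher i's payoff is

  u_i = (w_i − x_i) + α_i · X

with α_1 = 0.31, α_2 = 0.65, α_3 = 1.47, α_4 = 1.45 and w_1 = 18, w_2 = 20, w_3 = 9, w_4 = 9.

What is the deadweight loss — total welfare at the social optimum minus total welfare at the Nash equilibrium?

109.44

∂u_i/∂x_i = α_i − 1, so rancher i contributes w_i if α_i > 1, else 0.
α_i > 1 for i ∈ {3, 4}; NE contributions (0, 0, 9, 9), X = 18.
W^NE = Σw_i − X^NE + (Σα_i)·X^NE = 56 + 2.88·18 = 107.84.
Planner: ∂(Σu_j)/∂x_i = Σα_j − 1 = 2.88 > 0, so everyone contributes w_i; X^SO = 56, W^SO = 56 + 2.88·56 = 217.28.
Deadweight loss = 109.44.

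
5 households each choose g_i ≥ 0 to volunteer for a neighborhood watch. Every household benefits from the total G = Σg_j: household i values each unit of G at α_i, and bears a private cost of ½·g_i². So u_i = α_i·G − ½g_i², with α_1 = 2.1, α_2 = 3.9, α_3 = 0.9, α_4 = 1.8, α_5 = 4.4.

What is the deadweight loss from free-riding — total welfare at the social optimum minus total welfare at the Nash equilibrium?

Household i's FOC: ∂u_i/∂g_i = α_i − g_i = 0, so g_i* = α_i.
NE contributions = (2.1, 3.9, 0.9, 1.8, 4.4); G = 13.1.
W^NE = (Σα)·G − ½Σα_i² = 13.1² − ½·43.03 = 150.095.
Planner sets g_i = Σα_j = 13.1 for every i, so G^SO = 5·13.1 = 65.5.
W^SO = (Σα)·G^SO − ½·5·(Σα)² = (5/2)·13.1² = 429.025.
Deadweight loss = W^SO − W^NE = 278.93.

278.93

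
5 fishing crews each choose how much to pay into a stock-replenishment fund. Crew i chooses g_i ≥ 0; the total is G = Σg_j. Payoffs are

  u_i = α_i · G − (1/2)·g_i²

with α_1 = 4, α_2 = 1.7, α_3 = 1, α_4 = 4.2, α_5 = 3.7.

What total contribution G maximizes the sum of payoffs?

Planner FOC: ∂(Σu_j)/∂g_i = (Σα_j) − g_i = 0, so g_i^SO = Σα_j = 14.6 for every i; G^SO = 73.

73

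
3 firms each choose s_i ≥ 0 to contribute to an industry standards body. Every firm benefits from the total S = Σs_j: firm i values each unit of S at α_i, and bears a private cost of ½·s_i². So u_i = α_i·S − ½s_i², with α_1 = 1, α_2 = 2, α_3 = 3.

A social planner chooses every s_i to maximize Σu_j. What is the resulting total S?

Planner FOC: ∂(Σu_j)/∂s_i = (Σα_j) − s_i = 0, so s_i^SO = Σα_j = 6 for every i; S^SO = 18.

18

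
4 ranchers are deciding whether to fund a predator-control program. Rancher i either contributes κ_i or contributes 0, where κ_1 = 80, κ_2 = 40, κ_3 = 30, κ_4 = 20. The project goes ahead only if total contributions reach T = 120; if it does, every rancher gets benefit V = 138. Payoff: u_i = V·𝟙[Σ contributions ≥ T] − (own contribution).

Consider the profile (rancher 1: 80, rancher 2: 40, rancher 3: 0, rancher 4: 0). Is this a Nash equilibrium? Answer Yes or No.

Total = 120 ≥ 120: provided.
Rancher 1 (pledges 80, payoff 58): dropping to 0 → total 40, payoff 0. No gain.
Rancher 2 (pledges 40, payoff 98): dropping to 0 → total 80, payoff 0. No gain.
Rancher 3 (pledges 0, payoff 138): pledging 30 → total 150, payoff 108. No gain.
Rancher 4 (pledges 0, payoff 138): pledging 20 → total 140, payoff 118. No gain.

Yes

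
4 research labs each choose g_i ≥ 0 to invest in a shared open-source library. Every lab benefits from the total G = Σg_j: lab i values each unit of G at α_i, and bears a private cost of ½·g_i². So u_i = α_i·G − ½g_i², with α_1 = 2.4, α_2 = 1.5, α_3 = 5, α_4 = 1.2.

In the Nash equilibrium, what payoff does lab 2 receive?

Lab i's FOC: ∂u_i/∂g_i = α_i − g_i = 0, so g_i* = α_i.
NE contributions = (2.4, 1.5, 5, 1.2); G = 10.1.
u_2 = α_2·G − ½·(g_2)² = 1.5·10.1 − ½·1.5² = 14.025.

14.025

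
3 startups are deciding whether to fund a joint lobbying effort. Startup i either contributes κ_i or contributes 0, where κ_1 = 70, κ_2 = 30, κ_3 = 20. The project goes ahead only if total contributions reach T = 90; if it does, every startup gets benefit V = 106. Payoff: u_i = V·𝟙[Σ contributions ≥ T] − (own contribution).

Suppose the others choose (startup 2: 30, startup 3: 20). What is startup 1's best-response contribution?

Others' total = 50. Contributing 70 brings total to 120 ≥ 90: gain V − κ_1 = 36.
Best response: 70.

70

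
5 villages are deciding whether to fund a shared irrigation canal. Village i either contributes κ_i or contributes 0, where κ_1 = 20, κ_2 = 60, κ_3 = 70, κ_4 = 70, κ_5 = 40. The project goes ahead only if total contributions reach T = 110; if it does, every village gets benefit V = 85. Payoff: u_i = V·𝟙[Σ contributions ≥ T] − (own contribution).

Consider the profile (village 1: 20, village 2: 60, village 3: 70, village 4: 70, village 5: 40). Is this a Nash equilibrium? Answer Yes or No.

No

Total = 260 ≥ 110: provided.
Village 1 (pledges 20, payoff 65): dropping to 0 → total 240, payoff 85. Profitable deviation.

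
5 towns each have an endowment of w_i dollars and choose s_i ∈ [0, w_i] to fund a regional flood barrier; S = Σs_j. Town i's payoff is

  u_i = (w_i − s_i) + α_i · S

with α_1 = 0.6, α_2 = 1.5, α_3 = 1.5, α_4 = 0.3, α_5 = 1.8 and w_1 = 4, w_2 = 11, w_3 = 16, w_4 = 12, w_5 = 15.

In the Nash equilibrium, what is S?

42

∂u_i/∂s_i = α_i − 1, so town i contributes w_i if α_i > 1, else 0.
α_i > 1 for i ∈ {2, 3, 5}; NE contributions (0, 11, 16, 0, 15), S = 42.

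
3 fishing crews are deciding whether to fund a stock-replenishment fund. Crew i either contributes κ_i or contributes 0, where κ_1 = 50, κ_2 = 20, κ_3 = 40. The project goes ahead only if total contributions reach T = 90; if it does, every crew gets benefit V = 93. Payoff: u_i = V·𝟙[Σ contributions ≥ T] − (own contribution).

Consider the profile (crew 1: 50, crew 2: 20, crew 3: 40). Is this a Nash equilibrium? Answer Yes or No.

Total = 110 ≥ 90: provided.
Crew 1 (pledges 50, payoff 43): dropping to 0 → total 60, payoff 0. No gain.
Crew 2 (pledges 20, payoff 73): dropping to 0 → total 90, payoff 93. Profitable deviation.

No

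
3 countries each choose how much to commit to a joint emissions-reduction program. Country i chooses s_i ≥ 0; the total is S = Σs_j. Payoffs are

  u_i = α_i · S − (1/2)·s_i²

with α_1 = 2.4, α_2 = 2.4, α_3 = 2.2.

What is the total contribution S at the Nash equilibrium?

7

Country i's FOC: ∂u_i/∂s_i = α_i − s_i = 0, so s_i* = α_i.
NE contributions = (2.4, 2.4, 2.2); S = 7.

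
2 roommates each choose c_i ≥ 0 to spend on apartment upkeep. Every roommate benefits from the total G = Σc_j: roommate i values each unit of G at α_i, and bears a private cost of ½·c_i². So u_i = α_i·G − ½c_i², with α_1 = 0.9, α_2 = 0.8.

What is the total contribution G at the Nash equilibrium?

1.7

Roommate i's FOC: ∂u_i/∂c_i = α_i − c_i = 0, so c_i* = α_i.
NE contributions = (0.9, 0.8); G = 1.7.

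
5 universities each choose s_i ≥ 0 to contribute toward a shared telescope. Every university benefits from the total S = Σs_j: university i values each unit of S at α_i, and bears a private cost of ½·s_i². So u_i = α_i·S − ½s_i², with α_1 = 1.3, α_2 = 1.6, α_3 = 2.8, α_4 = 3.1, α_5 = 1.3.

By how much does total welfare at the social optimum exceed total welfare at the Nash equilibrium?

164.71

University i's FOC: ∂u_i/∂s_i = α_i − s_i = 0, so s_i* = α_i.
NE contributions = (1.3, 1.6, 2.8, 3.1, 1.3); S = 10.1.
W^NE = (Σα)·S − ½Σα_i² = 10.1² − ½·23.39 = 90.315.
Planner sets s_i = Σα_j = 10.1 for every i, so S^SO = 5·10.1 = 50.5.
W^SO = (Σα)·S^SO − ½·5·(Σα)² = (5/2)·10.1² = 255.025.
Deadweight loss = W^SO − W^NE = 164.71.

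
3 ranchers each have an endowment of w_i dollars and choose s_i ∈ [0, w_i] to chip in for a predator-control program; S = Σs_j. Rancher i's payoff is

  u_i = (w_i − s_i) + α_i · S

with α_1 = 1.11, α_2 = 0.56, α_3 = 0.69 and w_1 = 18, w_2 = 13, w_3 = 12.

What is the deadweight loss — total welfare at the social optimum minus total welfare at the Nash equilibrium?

∂u_i/∂s_i = α_i − 1, so rancher i contributes w_i if α_i > 1, else 0.
α_i > 1 for i ∈ {1}; NE contributions (18, 0, 0), S = 18.
W^NE = Σw_i − S^NE + (Σα_i)·S^NE = 43 + 1.36·18 = 67.48.
Planner: ∂(Σu_j)/∂s_i = Σα_j − 1 = 1.36 > 0, so everyone contributes w_i; S^SO = 43, W^SO = 43 + 1.36·43 = 101.48.
Deadweight loss = 34.

34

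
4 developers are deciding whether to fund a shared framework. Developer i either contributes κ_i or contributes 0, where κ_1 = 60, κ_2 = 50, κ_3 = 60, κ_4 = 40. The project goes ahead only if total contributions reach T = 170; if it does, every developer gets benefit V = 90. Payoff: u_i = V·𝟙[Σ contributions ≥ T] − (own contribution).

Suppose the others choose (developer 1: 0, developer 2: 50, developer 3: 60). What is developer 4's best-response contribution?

0

Others' total = 110. Even contributing 40 gives 150 < 170: no benefit either way.
Best response: 0.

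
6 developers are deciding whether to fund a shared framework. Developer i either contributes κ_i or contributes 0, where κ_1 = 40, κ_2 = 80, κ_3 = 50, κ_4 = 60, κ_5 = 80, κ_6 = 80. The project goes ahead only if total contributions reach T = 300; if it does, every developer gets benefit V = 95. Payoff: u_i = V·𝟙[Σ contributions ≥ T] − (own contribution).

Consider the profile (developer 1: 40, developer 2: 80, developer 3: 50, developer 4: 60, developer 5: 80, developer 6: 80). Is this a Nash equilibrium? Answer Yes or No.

No

Total = 390 ≥ 300: provided.
Developer 1 (pledges 40, payoff 55): dropping to 0 → total 350, payoff 95. Profitable deviation.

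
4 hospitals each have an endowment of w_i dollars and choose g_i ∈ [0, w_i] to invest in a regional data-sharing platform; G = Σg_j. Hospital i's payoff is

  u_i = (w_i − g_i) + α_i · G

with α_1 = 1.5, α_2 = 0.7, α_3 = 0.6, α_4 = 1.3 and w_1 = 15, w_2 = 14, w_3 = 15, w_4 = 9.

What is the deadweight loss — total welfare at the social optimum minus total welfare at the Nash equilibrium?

89.9

∂u_i/∂g_i = α_i − 1, so hospital i contributes w_i if α_i > 1, else 0.
α_i > 1 for i ∈ {1, 4}; NE contributions (15, 0, 0, 9), G = 24.
W^NE = Σw_i − G^NE + (Σα_i)·G^NE = 53 + 3.1·24 = 127.4.
Planner: ∂(Σu_j)/∂g_i = Σα_j − 1 = 3.1 > 0, so everyone contributes w_i; G^SO = 53, W^SO = 53 + 3.1·53 = 217.3.
Deadweight loss = 89.9.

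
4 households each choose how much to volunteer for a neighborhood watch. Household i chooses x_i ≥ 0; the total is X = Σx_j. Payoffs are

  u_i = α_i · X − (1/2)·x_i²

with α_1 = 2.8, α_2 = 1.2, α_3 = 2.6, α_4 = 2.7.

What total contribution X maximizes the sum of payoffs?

Planner FOC: ∂(Σu_j)/∂x_i = (Σα_j) − x_i = 0, so x_i^SO = Σα_j = 9.3 for every i; X^SO = 37.2.

37.2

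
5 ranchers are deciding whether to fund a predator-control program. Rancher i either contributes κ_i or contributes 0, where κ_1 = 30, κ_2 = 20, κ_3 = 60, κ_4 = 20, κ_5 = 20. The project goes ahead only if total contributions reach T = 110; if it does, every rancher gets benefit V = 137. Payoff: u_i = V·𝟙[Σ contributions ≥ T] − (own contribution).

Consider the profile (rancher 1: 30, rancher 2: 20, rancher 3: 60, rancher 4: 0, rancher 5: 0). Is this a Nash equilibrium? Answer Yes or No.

Yes

Total = 110 ≥ 110: provided.
Rancher 1 (pledges 30, payoff 107): dropping to 0 → total 80, payoff 0. No gain.
Rancher 2 (pledges 20, payoff 117): dropping to 0 → total 90, payoff 0. No gain.
Rancher 3 (pledges 60, payoff 77): dropping to 0 → total 50, payoff 0. No gain.
Rancher 4 (pledges 0, payoff 137): pledging 20 → total 130, payoff 117. No gain.
Rancher 5 (pledges 0, payoff 137): pledging 20 → total 130, payoff 117. No gain.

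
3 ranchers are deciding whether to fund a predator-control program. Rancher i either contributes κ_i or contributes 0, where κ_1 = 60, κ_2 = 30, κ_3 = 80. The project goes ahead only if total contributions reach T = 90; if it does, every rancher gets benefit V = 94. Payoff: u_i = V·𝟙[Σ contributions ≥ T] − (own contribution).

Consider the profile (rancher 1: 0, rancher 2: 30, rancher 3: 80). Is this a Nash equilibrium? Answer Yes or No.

Yes

Total = 110 ≥ 90: provided.
Rancher 1 (pledges 0, payoff 94): pledging 60 → total 170, payoff 34. No gain.
Rancher 2 (pledges 30, payoff 64): dropping to 0 → total 80, payoff 0. No gain.
Rancher 3 (pledges 80, payoff 14): dropping to 0 → total 30, payoff 0. No gain.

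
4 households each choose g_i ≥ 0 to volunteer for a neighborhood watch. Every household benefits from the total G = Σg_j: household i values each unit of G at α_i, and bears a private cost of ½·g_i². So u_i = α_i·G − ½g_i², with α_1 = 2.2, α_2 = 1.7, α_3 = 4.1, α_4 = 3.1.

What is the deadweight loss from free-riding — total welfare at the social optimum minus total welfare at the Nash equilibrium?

Household i's FOC: ∂u_i/∂g_i = α_i − g_i = 0, so g_i* = α_i.
NE contributions = (2.2, 1.7, 4.1, 3.1); G = 11.1.
W^NE = (Σα)·G − ½Σα_i² = 11.1² − ½·34.15 = 106.135.
Planner sets g_i = Σα_j = 11.1 for every i, so G^SO = 4·11.1 = 44.4.
W^SO = (Σα)·G^SO − ½·4·(Σα)² = (4/2)·11.1² = 246.42.
Deadweight loss = W^SO − W^NE = 140.285.

140.285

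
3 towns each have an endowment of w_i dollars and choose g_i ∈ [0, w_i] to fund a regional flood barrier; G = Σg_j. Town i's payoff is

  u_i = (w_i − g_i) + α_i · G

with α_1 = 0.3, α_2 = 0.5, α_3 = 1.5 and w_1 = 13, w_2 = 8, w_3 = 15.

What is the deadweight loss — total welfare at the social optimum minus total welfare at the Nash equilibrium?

∂u_i/∂g_i = α_i − 1, so town i contributes w_i if α_i > 1, else 0.
α_i > 1 for i ∈ {3}; NE contributions (0, 0, 15), G = 15.
W^NE = Σw_i − G^NE + (Σα_i)·G^NE = 36 + 1.3·15 = 55.5.
Planner: ∂(Σu_j)/∂g_i = Σα_j − 1 = 1.3 > 0, so everyone contributes w_i; G^SO = 36, W^SO = 36 + 1.3·36 = 82.8.
Deadweight loss = 27.3.

27.3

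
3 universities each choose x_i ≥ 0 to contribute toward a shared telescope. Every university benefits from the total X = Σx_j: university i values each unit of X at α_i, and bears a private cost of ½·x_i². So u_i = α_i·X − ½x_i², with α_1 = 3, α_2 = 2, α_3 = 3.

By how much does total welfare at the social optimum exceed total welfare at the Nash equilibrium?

43

University i's FOC: ∂u_i/∂x_i = α_i − x_i = 0, so x_i* = α_i.
NE contributions = (3, 2, 3); X = 8.
W^NE = (Σα)·X − ½Σα_i² = 8² − ½·22 = 53.
Planner sets x_i = Σα_j = 8 for every i, so X^SO = 3·8 = 24.
W^SO = (Σα)·X^SO − ½·3·(Σα)² = (3/2)·8² = 96.
Deadweight loss = W^SO − W^NE = 43.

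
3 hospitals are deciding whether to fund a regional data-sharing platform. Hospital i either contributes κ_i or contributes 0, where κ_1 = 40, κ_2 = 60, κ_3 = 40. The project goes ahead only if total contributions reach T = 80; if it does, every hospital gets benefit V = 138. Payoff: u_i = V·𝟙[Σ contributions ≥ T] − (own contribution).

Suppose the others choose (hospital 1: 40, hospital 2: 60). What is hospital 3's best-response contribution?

Others' total = 100 ≥ 80; contributing adds cost 40 for no extra benefit.
Best response: 0.

0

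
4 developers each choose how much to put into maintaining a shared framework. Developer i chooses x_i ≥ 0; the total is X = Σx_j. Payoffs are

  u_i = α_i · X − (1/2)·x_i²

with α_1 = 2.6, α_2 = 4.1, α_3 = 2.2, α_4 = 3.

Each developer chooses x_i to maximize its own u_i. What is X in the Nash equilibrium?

11.9

Developer i's FOC: ∂u_i/∂x_i = α_i − x_i = 0, so x_i* = α_i.
NE contributions = (2.6, 4.1, 2.2, 3); X = 11.9.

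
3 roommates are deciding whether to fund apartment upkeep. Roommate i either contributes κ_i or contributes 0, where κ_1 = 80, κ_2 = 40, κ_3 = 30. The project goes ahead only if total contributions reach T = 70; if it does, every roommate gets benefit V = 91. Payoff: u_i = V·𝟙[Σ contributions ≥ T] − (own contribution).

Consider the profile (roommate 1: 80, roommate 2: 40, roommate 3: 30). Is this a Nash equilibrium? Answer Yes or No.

Total = 150 ≥ 70: provided.
Roommate 1 (pledges 80, payoff 11): dropping to 0 → total 70, payoff 91. Profitable deviation.

No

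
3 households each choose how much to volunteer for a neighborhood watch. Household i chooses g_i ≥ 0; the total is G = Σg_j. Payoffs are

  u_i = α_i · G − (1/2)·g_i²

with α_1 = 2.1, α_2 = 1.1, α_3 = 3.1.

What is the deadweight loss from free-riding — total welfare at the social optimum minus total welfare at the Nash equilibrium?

Household i's FOC: ∂u_i/∂g_i = α_i − g_i = 0, so g_i* = α_i.
NE contributions = (2.1, 1.1, 3.1); G = 6.3.
W^NE = (Σα)·G − ½Σα_i² = 6.3² − ½·15.23 = 32.075.
Planner sets g_i = Σα_j = 6.3 for every i, so G^SO = 3·6.3 = 18.9.
W^SO = (Σα)·G^SO − ½·3·(Σα)² = (3/2)·6.3² = 59.535.
Deadweight loss = W^SO − W^NE = 27.46.

27.46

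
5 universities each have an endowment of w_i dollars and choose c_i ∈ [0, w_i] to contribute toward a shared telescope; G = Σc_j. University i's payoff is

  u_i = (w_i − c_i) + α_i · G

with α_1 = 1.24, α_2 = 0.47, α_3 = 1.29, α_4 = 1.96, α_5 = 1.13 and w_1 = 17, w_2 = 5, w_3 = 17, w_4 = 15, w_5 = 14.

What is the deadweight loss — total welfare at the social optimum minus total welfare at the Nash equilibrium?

∂u_i/∂c_i = α_i − 1, so university i contributes w_i if α_i > 1, else 0.
α_i > 1 for i ∈ {1, 3, 4, 5}; NE contributions (17, 0, 17, 15, 14), G = 63.
W^NE = Σw_i − G^NE + (Σα_i)·G^NE = 68 + 5.09·63 = 388.67.
Planner: ∂(Σu_j)/∂c_i = Σα_j − 1 = 5.09 > 0, so everyone contributes w_i; G^SO = 68, W^SO = 68 + 5.09·68 = 414.12.
Deadweight loss = 25.45.

25.45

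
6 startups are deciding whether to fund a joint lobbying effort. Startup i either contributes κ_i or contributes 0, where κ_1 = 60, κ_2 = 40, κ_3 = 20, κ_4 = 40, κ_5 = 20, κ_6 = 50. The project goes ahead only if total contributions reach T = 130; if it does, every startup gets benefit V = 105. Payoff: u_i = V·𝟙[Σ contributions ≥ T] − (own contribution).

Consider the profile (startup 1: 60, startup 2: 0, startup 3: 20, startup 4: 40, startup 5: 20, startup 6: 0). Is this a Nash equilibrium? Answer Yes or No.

Yes

Total = 140 ≥ 130: provided.
Startup 1 (pledges 60, payoff 45): dropping to 0 → total 80, payoff 0. No gain.
Startup 2 (pledges 0, payoff 105): pledging 40 → total 180, payoff 65. No gain.
Startup 3 (pledges 20, payoff 85): dropping to 0 → total 120, payoff 0. No gain.
Startup 4 (pledges 40, payoff 65): dropping to 0 → total 100, payoff 0. No gain.
Startup 5 (pledges 20, payoff 85): dropping to 0 → total 120, payoff 0. No gain.
Startup 6 (pledges 0, payoff 105): pledging 50 → total 190, payoff 55. No gain.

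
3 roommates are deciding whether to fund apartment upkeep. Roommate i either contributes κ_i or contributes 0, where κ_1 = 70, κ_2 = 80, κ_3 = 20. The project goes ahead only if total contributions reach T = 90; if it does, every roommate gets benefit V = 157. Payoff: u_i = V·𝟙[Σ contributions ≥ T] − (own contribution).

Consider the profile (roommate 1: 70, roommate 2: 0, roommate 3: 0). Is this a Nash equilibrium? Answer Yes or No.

Total = 70 < 90: not provided.
Roommate 1 (pledges 70, payoff -70): dropping to 0 → total 0, payoff 0. Profitable deviation.

No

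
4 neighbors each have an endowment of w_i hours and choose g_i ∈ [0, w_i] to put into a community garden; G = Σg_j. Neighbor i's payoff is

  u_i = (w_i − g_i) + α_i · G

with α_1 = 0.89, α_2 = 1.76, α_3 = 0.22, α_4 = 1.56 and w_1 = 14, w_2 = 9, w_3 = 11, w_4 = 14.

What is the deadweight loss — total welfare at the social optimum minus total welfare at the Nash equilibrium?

85.75

∂u_i/∂g_i = α_i − 1, so neighbor i contributes w_i if α_i > 1, else 0.
α_i > 1 for i ∈ {2, 4}; NE contributions (0, 9, 0, 14), G = 23.
W^NE = Σw_i − G^NE + (Σα_i)·G^NE = 48 + 3.43·23 = 126.89.
Planner: ∂(Σu_j)/∂g_i = Σα_j − 1 = 3.43 > 0, so everyone contributes w_i; G^SO = 48, W^SO = 48 + 3.43·48 = 212.64.
Deadweight loss = 85.75.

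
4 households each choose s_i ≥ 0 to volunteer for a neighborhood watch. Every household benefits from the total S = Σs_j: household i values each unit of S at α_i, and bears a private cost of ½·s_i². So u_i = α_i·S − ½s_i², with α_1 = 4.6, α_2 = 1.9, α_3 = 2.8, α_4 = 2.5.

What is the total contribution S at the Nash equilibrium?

Household i's FOC: ∂u_i/∂s_i = α_i − s_i = 0, so s_i* = α_i.
NE contributions = (4.6, 1.9, 2.8, 2.5); S = 11.8.

11.8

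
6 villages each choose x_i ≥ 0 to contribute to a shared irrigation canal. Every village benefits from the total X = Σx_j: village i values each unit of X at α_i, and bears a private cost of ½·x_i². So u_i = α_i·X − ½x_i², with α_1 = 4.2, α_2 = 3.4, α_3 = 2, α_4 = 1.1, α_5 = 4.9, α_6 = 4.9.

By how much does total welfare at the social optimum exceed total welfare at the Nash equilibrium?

Village i's FOC: ∂u_i/∂x_i = α_i − x_i = 0, so x_i* = α_i.
NE contributions = (4.2, 3.4, 2, 1.1, 4.9, 4.9); X = 20.5.
W^NE = (Σα)·X − ½Σα_i² = 20.5² − ½·82.43 = 379.035.
Planner sets x_i = Σα_j = 20.5 for every i, so X^SO = 6·20.5 = 123.
W^SO = (Σα)·X^SO − ½·6·(Σα)² = (6/2)·20.5² = 1260.75.
Deadweight loss = W^SO − W^NE = 881.715.

881.715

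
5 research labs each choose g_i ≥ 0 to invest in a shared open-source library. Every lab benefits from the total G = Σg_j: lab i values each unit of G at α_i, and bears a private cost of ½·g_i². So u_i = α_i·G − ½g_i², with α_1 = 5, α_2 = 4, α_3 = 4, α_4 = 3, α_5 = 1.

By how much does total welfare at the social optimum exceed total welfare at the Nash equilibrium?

467

Lab i's FOC: ∂u_i/∂g_i = α_i − g_i = 0, so g_i* = α_i.
NE contributions = (5, 4, 4, 3, 1); G = 17.
W^NE = (Σα)·G − ½Σα_i² = 17² − ½·67 = 255.5.
Planner sets g_i = Σα_j = 17 for every i, so G^SO = 5·17 = 85.
W^SO = (Σα)·G^SO − ½·5·(Σα)² = (5/2)·17² = 722.5.
Deadweight loss = W^SO − W^NE = 467.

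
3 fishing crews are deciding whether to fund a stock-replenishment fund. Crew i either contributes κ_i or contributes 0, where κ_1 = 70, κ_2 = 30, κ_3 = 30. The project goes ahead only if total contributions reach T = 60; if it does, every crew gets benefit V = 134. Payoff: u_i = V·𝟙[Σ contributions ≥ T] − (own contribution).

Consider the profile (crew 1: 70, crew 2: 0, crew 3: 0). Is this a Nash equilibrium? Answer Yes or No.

Total = 70 ≥ 60: provided.
Crew 1 (pledges 70, payoff 64): dropping to 0 → total 0, payoff 0. No gain.
Crew 2 (pledges 0, payoff 134): pledging 30 → total 100, payoff 104. No gain.
Crew 3 (pledges 0, payoff 134): pledging 30 → total 100, payoff 104. No gain.

Yes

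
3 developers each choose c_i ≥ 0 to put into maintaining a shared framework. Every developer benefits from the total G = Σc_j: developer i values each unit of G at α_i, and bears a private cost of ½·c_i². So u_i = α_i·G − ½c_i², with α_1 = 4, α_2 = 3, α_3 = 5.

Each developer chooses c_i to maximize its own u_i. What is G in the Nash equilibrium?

12

Developer i's FOC: ∂u_i/∂c_i = α_i − c_i = 0, so c_i* = α_i.
NE contributions = (4, 3, 5); G = 12.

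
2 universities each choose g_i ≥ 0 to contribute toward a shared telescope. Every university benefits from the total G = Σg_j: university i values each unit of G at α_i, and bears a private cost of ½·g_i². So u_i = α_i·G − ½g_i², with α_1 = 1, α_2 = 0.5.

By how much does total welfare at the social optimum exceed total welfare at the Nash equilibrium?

University i's FOC: ∂u_i/∂g_i = α_i − g_i = 0, so g_i* = α_i.
NE contributions = (1, 0.5); G = 1.5.
W^NE = (Σα)·G − ½Σα_i² = 1.5² − ½·1.25 = 1.625.
Planner sets g_i = Σα_j = 1.5 for every i, so G^SO = 2·1.5 = 3.
W^SO = (Σα)·G^SO − ½·2·(Σα)² = (2/2)·1.5² = 2.25.
Deadweight loss = W^SO − W^NE = 0.625.

0.625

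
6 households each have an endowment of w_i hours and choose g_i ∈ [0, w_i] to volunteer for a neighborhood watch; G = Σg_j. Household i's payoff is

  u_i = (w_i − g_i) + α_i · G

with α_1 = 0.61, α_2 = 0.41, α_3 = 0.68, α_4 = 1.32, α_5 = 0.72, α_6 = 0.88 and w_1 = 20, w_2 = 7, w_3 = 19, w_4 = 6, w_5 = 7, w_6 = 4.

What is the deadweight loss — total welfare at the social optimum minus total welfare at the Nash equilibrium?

206.34

∂u_i/∂g_i = α_i − 1, so household i contributes w_i if α_i > 1, else 0.
α_i > 1 for i ∈ {4}; NE contributions (0, 0, 0, 6, 0, 0), G = 6.
W^NE = Σw_i − G^NE + (Σα_i)·G^NE = 63 + 3.62·6 = 84.72.
Planner: ∂(Σu_j)/∂g_i = Σα_j − 1 = 3.62 > 0, so everyone contributes w_i; G^SO = 63, W^SO = 63 + 3.62·63 = 291.06.
Deadweight loss = 206.34.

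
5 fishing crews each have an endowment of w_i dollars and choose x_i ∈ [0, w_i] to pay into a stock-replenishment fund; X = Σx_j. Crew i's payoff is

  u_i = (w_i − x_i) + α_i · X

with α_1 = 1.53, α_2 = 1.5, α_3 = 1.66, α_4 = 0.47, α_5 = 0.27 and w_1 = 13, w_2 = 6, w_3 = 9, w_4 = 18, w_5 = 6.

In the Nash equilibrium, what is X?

28

∂u_i/∂x_i = α_i − 1, so crew i contributes w_i if α_i > 1, else 0.
α_i > 1 for i ∈ {1, 2, 3}; NE contributions (13, 6, 9, 0, 0), X = 28.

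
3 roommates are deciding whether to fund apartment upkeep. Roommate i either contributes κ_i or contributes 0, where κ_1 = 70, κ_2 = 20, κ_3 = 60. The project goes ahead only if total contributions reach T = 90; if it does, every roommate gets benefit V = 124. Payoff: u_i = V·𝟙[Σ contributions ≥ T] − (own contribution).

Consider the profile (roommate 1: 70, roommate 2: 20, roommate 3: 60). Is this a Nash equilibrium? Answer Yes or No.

Total = 150 ≥ 90: provided.
Roommate 1 (pledges 70, payoff 54): dropping to 0 → total 80, payoff 0. No gain.
Roommate 2 (pledges 20, payoff 104): dropping to 0 → total 130, payoff 124. Profitable deviation.

No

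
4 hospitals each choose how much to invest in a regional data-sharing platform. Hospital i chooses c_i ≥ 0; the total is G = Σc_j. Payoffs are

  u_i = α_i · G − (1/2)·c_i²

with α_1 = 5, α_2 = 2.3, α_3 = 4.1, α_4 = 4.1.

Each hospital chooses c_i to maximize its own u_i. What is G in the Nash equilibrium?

Hospital i's FOC: ∂u_i/∂c_i = α_i − c_i = 0, so c_i* = α_i.
NE contributions = (5, 2.3, 4.1, 4.1); G = 15.5.

15.5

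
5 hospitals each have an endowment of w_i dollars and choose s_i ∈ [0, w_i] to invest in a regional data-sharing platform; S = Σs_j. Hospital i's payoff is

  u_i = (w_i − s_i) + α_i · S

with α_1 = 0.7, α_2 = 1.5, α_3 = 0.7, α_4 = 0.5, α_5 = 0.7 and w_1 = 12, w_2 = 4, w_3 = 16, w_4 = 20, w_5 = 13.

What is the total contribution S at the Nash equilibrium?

4

∂u_i/∂s_i = α_i − 1, so hospital i contributes w_i if α_i > 1, else 0.
α_i > 1 for i ∈ {2}; NE contributions (0, 4, 0, 0, 0), S = 4.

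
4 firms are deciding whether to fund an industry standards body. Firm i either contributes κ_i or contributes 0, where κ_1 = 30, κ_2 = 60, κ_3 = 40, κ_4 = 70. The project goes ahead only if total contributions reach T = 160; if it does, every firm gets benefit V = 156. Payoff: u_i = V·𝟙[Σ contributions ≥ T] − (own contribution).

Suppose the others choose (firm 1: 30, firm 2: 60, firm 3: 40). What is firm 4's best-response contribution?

70

Others' total = 130. Contributing 70 brings total to 200 ≥ 160: gain V − κ_4 = 86.
Best response: 70.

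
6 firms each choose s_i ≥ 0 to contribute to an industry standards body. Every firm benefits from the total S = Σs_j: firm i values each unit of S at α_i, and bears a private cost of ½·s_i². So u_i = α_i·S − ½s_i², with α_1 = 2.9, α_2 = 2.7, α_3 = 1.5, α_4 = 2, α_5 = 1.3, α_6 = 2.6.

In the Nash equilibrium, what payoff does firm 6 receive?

Firm i's FOC: ∂u_i/∂s_i = α_i − s_i = 0, so s_i* = α_i.
NE contributions = (2.9, 2.7, 1.5, 2, 1.3, 2.6); S = 13.
u_6 = α_6·S − ½·(s_6)² = 2.6·13 − ½·2.6² = 30.42.

30.42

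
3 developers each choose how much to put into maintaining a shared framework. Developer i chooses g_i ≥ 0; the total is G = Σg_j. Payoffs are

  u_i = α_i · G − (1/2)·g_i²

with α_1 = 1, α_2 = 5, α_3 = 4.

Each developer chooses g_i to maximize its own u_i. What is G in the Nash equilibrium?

Developer i's FOC: ∂u_i/∂g_i = α_i − g_i = 0, so g_i* = α_i.
NE contributions = (1, 5, 4); G = 10.

10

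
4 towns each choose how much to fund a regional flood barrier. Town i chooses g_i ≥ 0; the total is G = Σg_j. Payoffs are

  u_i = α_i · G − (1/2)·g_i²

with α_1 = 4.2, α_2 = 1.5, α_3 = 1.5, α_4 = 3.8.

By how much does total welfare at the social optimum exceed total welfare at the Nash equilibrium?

Town i's FOC: ∂u_i/∂g_i = α_i − g_i = 0, so g_i* = α_i.
NE contributions = (4.2, 1.5, 1.5, 3.8); G = 11.
W^NE = (Σα)·G − ½Σα_i² = 11² − ½·36.58 = 102.71.
Planner sets g_i = Σα_j = 11 for every i, so G^SO = 4·11 = 44.
W^SO = (Σα)·G^SO − ½·4·(Σα)² = (4/2)·11² = 242.
Deadweight loss = W^SO − W^NE = 139.29.

139.29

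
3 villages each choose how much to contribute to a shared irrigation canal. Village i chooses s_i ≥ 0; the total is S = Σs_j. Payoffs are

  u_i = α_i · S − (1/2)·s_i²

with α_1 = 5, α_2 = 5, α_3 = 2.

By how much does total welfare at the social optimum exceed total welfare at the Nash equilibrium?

Village i's FOC: ∂u_i/∂s_i = α_i − s_i = 0, so s_i* = α_i.
NE contributions = (5, 5, 2); S = 12.
W^NE = (Σα)·S − ½Σα_i² = 12² − ½·54 = 117.
Planner sets s_i = Σα_j = 12 for every i, so S^SO = 3·12 = 36.
W^SO = (Σα)·S^SO − ½·3·(Σα)² = (3/2)·12² = 216.
Deadweight loss = W^SO − W^NE = 99.

99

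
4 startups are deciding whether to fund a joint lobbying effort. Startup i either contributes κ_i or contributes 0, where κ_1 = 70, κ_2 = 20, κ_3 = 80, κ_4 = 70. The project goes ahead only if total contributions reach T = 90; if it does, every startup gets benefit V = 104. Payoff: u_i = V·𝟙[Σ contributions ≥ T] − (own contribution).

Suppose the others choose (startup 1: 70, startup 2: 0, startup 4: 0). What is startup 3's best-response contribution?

80

Others' total = 70. Contributing 80 brings total to 150 ≥ 90: gain V − κ_3 = 24.
Best response: 80.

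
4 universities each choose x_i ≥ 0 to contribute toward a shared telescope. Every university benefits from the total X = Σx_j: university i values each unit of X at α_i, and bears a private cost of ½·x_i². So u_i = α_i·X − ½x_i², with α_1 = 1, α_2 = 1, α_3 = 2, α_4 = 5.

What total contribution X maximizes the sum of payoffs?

36

Planner FOC: ∂(Σu_j)/∂x_i = (Σα_j) − x_i = 0, so x_i^SO = Σα_j = 9 for every i; X^SO = 36.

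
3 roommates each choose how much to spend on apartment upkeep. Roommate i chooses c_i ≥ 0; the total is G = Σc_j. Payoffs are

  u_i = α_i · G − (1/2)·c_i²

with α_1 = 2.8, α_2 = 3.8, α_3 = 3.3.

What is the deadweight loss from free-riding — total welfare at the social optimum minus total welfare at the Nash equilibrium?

65.59

Roommate i's FOC: ∂u_i/∂c_i = α_i − c_i = 0, so c_i* = α_i.
NE contributions = (2.8, 3.8, 3.3); G = 9.9.
W^NE = (Σα)·G − ½Σα_i² = 9.9² − ½·33.17 = 81.425.
Planner sets c_i = Σα_j = 9.9 for every i, so G^SO = 3·9.9 = 29.7.
W^SO = (Σα)·G^SO − ½·3·(Σα)² = (3/2)·9.9² = 147.015.
Deadweight loss = W^SO − W^NE = 65.59.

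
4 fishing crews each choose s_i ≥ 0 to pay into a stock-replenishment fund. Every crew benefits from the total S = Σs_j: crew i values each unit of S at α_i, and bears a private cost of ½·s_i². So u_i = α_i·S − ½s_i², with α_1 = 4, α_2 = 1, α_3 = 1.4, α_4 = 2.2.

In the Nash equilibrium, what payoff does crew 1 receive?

26.4

Crew i's FOC: ∂u_i/∂s_i = α_i − s_i = 0, so s_i* = α_i.
NE contributions = (4, 1, 1.4, 2.2); S = 8.6.
u_1 = α_1·S − ½·(s_1)² = 4·8.6 − ½·4² = 26.4.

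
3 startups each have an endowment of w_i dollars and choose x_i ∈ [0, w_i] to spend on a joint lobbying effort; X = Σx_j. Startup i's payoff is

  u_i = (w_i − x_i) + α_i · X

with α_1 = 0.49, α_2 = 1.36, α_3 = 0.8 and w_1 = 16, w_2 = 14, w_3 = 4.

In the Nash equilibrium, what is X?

14

∂u_i/∂x_i = α_i − 1, so startup i contributes w_i if α_i > 1, else 0.
α_i > 1 for i ∈ {2}; NE contributions (0, 14, 0), X = 14.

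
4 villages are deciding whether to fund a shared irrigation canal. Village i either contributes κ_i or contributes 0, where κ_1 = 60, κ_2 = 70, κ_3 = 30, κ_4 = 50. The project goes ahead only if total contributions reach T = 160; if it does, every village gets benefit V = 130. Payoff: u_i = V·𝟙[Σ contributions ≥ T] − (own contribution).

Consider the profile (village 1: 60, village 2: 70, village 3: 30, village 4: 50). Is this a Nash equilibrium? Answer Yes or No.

No

Total = 210 ≥ 160: provided.
Village 1 (pledges 60, payoff 70): dropping to 0 → total 150, payoff 0. No gain.
Village 2 (pledges 70, payoff 60): dropping to 0 → total 140, payoff 0. No gain.
Village 3 (pledges 30, payoff 100): dropping to 0 → total 180, payoff 130. Profitable deviation.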